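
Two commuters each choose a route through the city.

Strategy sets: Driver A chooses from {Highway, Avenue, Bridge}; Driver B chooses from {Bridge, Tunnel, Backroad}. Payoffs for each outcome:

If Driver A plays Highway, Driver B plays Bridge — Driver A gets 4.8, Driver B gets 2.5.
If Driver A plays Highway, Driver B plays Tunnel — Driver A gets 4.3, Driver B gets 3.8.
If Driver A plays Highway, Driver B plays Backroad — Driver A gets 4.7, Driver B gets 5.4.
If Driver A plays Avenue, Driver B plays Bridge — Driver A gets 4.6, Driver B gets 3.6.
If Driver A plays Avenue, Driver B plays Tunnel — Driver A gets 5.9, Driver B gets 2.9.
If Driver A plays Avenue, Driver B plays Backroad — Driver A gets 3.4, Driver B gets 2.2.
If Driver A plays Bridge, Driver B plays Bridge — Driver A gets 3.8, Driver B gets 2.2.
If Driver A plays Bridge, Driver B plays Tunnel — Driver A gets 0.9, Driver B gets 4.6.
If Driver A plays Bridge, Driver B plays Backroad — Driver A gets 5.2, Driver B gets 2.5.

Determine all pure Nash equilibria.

No pure-strategy Nash equilibrium.

Mark each player's best response to every combination of opponents' strategies; a profile where every player is best-responding is a pure Nash equilibrium.
Driver A against Bridge: payoffs 4.8, 4.6, 3.8 → best response Highway.
Driver A against Tunnel: payoffs 4.3, 5.9, 0.9 → best response Avenue.
Driver A against Backroad: payoffs 4.7, 3.4, 5.2 → best response Bridge.
Driver B against Highway: payoffs 2.5, 3.8, 5.4 → best response Backroad.
Driver B against Avenue: payoffs 3.6, 2.9, 2.2 → best response Bridge.
Driver B against Bridge: payoffs 2.2, 4.6, 2.5 → best response Tunnel.
No profile is a mutual best response for all players.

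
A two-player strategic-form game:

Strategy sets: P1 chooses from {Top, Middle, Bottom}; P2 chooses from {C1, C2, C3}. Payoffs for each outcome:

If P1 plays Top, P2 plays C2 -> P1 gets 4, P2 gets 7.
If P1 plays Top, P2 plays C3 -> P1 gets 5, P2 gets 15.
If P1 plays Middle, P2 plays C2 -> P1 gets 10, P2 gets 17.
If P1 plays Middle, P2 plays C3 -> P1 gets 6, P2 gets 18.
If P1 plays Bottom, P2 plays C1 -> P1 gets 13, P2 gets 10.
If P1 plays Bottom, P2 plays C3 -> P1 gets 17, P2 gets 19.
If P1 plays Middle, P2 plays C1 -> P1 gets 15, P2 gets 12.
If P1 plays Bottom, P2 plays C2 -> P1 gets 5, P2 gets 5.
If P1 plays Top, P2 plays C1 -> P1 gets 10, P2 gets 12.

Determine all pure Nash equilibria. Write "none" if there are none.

Pure NE: (Bottom, C3)

Check each profile: it is a Nash equilibrium iff no player can strictly gain by switching unilaterally.
(Top, C1): P1 can switch to Middle (10 → 15). Not NE.
(Top, C2): P1 can switch to Middle (4 → 10). Not NE.
(Top, C3): P1 can switch to Middle (5 → 6). Not NE.
(Middle, C1): P2 can switch to C2 (12 → 17). Not NE.
(Middle, C2): P2 can switch to C3 (17 → 18). Not NE.
(Middle, C3): P1 can switch to Bottom (6 → 17). Not NE.
(Bottom, C1): P1 can switch to Middle (13 → 15). Not NE.
(Bottom, C2): P1 can switch to Middle (5 → 10). Not NE.
(Bottom, C3): P1 gets 17, best alternative 6; P2 gets 19, best alternative 10. No profitable deviation — NE.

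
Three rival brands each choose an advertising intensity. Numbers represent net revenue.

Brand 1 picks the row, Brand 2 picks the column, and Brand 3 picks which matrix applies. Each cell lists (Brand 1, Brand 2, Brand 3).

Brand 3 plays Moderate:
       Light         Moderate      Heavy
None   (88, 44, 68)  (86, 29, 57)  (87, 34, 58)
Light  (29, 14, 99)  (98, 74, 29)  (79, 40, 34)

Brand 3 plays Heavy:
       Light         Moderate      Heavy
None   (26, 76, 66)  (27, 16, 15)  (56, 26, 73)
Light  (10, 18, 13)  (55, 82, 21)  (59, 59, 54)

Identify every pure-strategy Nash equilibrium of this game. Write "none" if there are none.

(None, Light, Moderate) and (Light, Moderate, Moderate)

Brand 1 against (Light, Moderate): payoffs 88, 29 → best response None.
Brand 1 against (Light, Heavy): payoffs 26, 10 → best response None.
Brand 1 against (Moderate, Moderate): payoffs 86, 98 → best response Light.
Brand 1 against (Moderate, Heavy): payoffs 27, 55 → best response Light.
Brand 1 against (Heavy, Moderate): payoffs 87, 79 → best response None.
Brand 1 against (Heavy, Heavy): payoffs 56, 59 → best response Light.
Brand 2 against (None, Moderate): payoffs 44, 29, 34 → best response Light.
Brand 2 against (None, Heavy): payoffs 76, 16, 26 → best response Light.
Brand 2 against (Light, Moderate): payoffs 14, 74, 40 → best response Moderate.
Brand 2 against (Light, Heavy): payoffs 18, 82, 59 → best response Moderate.
Brand 3 against (None, Light): payoffs 68, 66 → best response Moderate.
Brand 3 against (None, Moderate): payoffs 57, 15 → best response Moderate.
Brand 3 against (None, Heavy): payoffs 58, 73 → best response Heavy.
Brand 3 against (Light, Light): payoffs 99, 13 → best response Moderate.
Brand 3 against (Light, Moderate): payoffs 29, 21 → best response Moderate.
Brand 3 against (Light, Heavy): payoffs 34, 54 → best response Heavy.
Mutual best responses: (None, Light, Moderate); (Light, Moderate, Moderate).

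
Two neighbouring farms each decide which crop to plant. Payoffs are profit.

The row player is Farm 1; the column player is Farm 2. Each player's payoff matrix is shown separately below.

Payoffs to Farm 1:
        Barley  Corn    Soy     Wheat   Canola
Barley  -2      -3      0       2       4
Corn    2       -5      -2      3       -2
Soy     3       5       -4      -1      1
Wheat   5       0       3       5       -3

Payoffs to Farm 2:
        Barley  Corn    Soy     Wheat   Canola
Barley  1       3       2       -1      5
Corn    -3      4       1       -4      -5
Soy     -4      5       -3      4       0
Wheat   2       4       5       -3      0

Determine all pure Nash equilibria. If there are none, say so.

The pure Nash equilibria are (Barley, Canola) and (Soy, Corn) and (Wheat, Soy).

(Barley, Barley): Farm 1 can switch to Corn (-2 → 2). Not NE.
(Barley, Corn): Farm 1 can switch to Soy (-3 → 5). Not NE.
(Barley, Soy): Farm 1 can switch to Wheat (0 → 3). Not NE.
(Barley, Wheat): Farm 1 can switch to Corn (2 → 3). Not NE.
(Barley, Canola): Farm 1 gets 4, best alternative 1; Farm 2 gets 5, best alternative 3. No profitable deviation — NE.
(Corn, Barley): Farm 1 can switch to Soy (2 → 3). Not NE.
(Corn, Corn): Farm 1 can switch to Barley (-5 → -3). Not NE.
(Corn, Soy): Farm 1 can switch to Barley (-2 → 0). Not NE.
(Corn, Wheat): Farm 1 can switch to Wheat (3 → 5). Not NE.
(Soy, Corn): Farm 1 gets 5, best alternative 0; Farm 2 gets 5, best alternative 4. No profitable deviation — NE.
(Wheat, Soy): Farm 1 gets 3, best alternative 0; Farm 2 gets 5, best alternative 4. No profitable deviation — NE.
(The remaining 9 profiles each have a profitable deviation by the same check.)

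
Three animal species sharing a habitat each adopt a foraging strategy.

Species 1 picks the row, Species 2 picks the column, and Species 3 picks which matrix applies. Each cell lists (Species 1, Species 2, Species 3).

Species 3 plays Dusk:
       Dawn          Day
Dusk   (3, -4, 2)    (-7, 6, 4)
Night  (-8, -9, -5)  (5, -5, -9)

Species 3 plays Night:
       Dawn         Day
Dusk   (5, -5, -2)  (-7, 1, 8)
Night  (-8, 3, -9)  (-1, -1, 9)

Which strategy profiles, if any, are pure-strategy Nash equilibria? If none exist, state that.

For each strategy profile, look for a profitable unilateral deviation.
(Dusk, Dawn, Dusk): Species 2 can switch to Day (-4 → 6). Not NE.
(Dusk, Dawn, Night): Species 2 can switch to Day (-5 → 1). Not NE.
(Dusk, Day, Dusk): Species 1 can switch to Night (-7 → 5). Not NE.
(Dusk, Day, Night): Species 1 can switch to Night (-7 → -1). Not NE.
(Night, Dawn, Dusk): Species 1 can switch to Dusk (-8 → 3). Not NE.
(Night, Dawn, Night): Species 1 can switch to Dusk (-8 → 5). Not NE.
(Night, Day, Dusk): Species 3 can switch to Night (-9 → 9). Not NE.
(Night, Day, Night): Species 2 can switch to Dawn (-1 → 3). Not NE.

No pure-strategy Nash equilibrium.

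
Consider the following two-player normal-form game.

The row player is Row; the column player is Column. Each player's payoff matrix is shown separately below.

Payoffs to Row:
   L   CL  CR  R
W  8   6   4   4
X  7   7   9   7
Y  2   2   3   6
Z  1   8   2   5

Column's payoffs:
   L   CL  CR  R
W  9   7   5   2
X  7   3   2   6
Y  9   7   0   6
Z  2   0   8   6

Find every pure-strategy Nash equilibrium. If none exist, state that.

(W, L)

For each player, find the best response to each opponent profile; mutual best responses are the pure NE.
Row against L: payoffs 8, 7, 2, 1 → best response W.
Row against CL: payoffs 6, 7, 2, 8 → best response Z.
Row against CR: payoffs 4, 9, 3, 2 → best response X.
Row against R: payoffs 4, 7, 6, 5 → best response X.
Column against W: payoffs 9, 7, 5, 2 → best response L.
Column against X: payoffs 7, 3, 2, 6 → best response L.
Column against Y: payoffs 9, 7, 0, 6 → best response L.
Column against Z: payoffs 2, 0, 8, 6 → best response CR.
Mutual best responses: (W, L).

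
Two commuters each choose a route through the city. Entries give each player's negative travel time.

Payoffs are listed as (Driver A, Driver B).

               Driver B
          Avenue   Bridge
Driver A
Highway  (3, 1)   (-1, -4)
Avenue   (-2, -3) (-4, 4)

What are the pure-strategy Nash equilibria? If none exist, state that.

The unique pure-strategy Nash equilibrium is (Highway, Avenue).

Check each profile: it is a Nash equilibrium iff no player can strictly gain by switching unilaterally.
(Highway, Avenue): Driver A gets 3, best alternative -2; Driver B gets 1, best alternative -4. No profitable deviation — NE.
(Highway, Bridge): Driver B can switch to Avenue (-4 → 1). Not NE.
(Avenue, Avenue): Driver A can switch to Highway (-2 → 3). Not NE.
(Avenue, Bridge): Driver A can switch to Highway (-4 → -1). Not NE.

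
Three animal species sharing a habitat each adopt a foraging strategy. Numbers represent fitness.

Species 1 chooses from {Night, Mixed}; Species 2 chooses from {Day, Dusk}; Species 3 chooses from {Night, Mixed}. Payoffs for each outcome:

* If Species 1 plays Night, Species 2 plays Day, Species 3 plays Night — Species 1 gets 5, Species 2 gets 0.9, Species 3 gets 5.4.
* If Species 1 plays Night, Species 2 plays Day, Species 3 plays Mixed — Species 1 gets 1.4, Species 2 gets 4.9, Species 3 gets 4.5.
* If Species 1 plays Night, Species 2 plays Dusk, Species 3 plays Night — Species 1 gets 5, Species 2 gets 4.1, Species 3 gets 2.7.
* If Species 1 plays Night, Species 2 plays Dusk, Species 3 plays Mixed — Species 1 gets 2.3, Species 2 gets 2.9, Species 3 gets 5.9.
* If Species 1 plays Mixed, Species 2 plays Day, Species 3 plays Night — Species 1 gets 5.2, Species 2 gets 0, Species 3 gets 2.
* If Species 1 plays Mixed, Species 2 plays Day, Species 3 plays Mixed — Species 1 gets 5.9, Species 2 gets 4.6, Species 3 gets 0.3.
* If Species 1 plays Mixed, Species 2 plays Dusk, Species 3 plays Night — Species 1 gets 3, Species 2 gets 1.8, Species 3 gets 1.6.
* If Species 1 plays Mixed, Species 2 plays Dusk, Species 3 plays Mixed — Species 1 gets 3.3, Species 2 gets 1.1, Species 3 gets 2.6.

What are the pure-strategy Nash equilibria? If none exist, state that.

For each player, find the best response to each opponent profile; mutual best responses are the pure NE.
Species 1 against (Day, Night): payoffs 5, 5.2 → best response Mixed.
Species 1 against (Day, Mixed): payoffs 1.4, 5.9 → best response Mixed.
Species 1 against (Dusk, Night): payoffs 5, 3 → best response Night.
Species 1 against (Dusk, Mixed): payoffs 2.3, 3.3 → best response Mixed.
Species 2 against (Night, Night): payoffs 0.9, 4.1 → best response Dusk.
Species 2 against (Night, Mixed): payoffs 4.9, 2.9 → best response Day.
Species 2 against (Mixed, Night): payoffs 0, 1.8 → best response Dusk.
Species 2 against (Mixed, Mixed): payoffs 4.6, 1.1 → best response Day.
Species 3 against (Night, Day): payoffs 5.4, 4.5 → best response Night.
Species 3 against (Night, Dusk): payoffs 2.7, 5.9 → best response Mixed.
Species 3 against (Mixed, Day): payoffs 2, 0.3 → best response Night.
Species 3 against (Mixed, Dusk): payoffs 1.6, 2.6 → best response Mixed.
No profile is a mutual best response for all players.

This game has no pure Nash equilibrium.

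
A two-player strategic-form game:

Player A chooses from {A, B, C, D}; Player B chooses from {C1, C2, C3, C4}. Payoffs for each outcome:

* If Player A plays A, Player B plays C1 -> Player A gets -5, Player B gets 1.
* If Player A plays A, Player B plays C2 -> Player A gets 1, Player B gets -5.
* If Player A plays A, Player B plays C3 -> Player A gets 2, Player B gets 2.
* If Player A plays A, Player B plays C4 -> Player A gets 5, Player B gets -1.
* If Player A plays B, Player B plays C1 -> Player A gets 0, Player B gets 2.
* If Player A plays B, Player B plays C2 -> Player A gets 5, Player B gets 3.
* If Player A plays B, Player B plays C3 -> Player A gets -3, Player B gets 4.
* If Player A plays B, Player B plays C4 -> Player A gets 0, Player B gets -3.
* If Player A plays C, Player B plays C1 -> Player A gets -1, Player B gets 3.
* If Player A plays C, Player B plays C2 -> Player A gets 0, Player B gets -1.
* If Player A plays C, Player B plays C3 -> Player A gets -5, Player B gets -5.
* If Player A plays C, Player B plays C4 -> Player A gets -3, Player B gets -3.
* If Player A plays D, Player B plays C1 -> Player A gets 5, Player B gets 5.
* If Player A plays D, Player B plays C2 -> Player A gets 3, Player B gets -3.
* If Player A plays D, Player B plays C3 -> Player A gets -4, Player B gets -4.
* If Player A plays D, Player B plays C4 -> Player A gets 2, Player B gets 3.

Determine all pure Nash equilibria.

Player A against C1: payoffs -5, 0, -1, 5 → best response D.
Player A against C2: payoffs 1, 5, 0, 3 → best response B.
Player A against C3: payoffs 2, -3, -5, -4 → best response A.
Player A against C4: payoffs 5, 0, -3, 2 → best response A.
Player B against A: payoffs 1, -5, 2, -1 → best response C3.
Player B against B: payoffs 2, 3, 4, -3 → best response C3.
Player B against C: payoffs 3, -1, -5, -3 → best response C1.
Player B against D: payoffs 5, -3, -4, 3 → best response C1.
Mutual best responses: (A, C3); (D, C1).

Pure-strategy Nash equilibria: (A, C3), (D, C1)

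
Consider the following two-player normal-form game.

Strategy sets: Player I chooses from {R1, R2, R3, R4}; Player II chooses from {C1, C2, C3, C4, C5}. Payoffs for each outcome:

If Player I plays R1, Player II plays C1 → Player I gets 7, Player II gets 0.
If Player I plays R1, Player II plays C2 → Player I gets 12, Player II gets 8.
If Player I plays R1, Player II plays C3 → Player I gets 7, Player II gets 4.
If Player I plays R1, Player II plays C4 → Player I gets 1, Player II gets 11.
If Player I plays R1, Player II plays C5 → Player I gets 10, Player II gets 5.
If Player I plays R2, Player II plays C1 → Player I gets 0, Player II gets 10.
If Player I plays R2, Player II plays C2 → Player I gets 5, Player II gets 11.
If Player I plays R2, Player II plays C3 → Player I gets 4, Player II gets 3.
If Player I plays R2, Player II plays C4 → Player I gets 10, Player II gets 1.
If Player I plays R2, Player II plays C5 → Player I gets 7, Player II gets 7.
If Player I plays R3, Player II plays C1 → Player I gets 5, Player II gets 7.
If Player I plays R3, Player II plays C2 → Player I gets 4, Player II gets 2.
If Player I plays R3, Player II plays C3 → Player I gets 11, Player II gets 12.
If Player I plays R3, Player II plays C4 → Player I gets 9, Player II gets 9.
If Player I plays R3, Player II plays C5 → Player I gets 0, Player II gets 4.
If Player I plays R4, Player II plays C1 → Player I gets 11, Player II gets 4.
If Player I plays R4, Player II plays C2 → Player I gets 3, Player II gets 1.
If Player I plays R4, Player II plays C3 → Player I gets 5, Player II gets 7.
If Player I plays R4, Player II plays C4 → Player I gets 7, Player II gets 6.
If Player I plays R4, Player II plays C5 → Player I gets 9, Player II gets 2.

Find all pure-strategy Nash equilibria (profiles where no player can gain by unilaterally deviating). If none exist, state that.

The unique pure-strategy Nash equilibrium is (R3, C3).

For each strategy profile, look for a profitable unilateral deviation.
(R1, C1): Player I can switch to R4 (7 → 11). Not NE.
(R1, C2): Player II can switch to C4 (8 → 11). Not NE.
(R1, C3): Player I can switch to R3 (7 → 11). Not NE.
(R1, C4): Player I can switch to R2 (1 → 10). Not NE.
(R1, C5): Player II can switch to C2 (5 → 8). Not NE.
(R2, C1): Player I can switch to R1 (0 → 7). Not NE.
(R2, C2): Player I can switch to R1 (5 → 12). Not NE.
(R2, C3): Player I can switch to R1 (4 → 7). Not NE.
(R3, C3): Player I gets 11, best alternative 7; Player II gets 12, best alternative 9. No profitable deviation — NE.
(The remaining 11 profiles each have a profitable deviation by the same check.)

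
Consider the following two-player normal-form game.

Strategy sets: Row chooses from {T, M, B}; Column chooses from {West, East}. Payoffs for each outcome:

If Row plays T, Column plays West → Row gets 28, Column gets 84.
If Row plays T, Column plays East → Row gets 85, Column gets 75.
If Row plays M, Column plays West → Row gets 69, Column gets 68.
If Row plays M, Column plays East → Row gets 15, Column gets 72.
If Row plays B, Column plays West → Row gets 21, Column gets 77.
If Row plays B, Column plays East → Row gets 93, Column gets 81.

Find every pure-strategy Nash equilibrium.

Pure NE: (B, East)

Row against West: payoffs 28, 69, 21 → best response M.
Row against East: payoffs 85, 15, 93 → best response B.
Column against T: payoffs 84, 75 → best response West.
Column against M: payoffs 68, 72 → best response East.
Column against B: payoffs 77, 81 → best response East.
Mutual best responses: (B, East).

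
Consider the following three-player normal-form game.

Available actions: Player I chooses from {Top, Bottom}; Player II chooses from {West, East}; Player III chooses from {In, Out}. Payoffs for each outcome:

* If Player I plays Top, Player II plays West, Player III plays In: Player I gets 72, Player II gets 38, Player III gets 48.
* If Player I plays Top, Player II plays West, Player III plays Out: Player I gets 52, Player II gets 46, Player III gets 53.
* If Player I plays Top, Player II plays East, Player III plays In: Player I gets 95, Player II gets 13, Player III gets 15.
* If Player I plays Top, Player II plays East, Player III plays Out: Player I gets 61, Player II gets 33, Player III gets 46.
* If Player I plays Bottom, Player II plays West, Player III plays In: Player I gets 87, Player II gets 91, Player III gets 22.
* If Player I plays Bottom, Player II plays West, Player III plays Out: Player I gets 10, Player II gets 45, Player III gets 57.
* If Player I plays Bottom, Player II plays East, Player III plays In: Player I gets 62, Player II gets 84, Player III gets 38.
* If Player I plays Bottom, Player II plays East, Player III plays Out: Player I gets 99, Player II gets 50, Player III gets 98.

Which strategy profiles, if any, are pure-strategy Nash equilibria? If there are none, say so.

For each strategy profile, look for a profitable unilateral deviation.
(Top, West, In): Player I can switch to Bottom (72 → 87). Not NE.
(Top, West, Out): Player I gets 52, best alternative 10; Player II gets 46, best alternative 33; Player III gets 53, best alternative 48. No profitable deviation — NE.
(Top, East, In): Player II can switch to West (13 → 38). Not NE.
(Top, East, Out): Player I can switch to Bottom (61 → 99). Not NE.
(Bottom, West, In): Player III can switch to Out (22 → 57). Not NE.
(Bottom, West, Out): Player I can switch to Top (10 → 52). Not NE.
(Bottom, East, In): Player I can switch to Top (62 → 95). Not NE.
(Bottom, East, Out): Player I gets 99, best alternative 61; Player II gets 50, best alternative 45; Player III gets 98, best alternative 38. No profitable deviation — NE.

Pure-strategy Nash equilibria: (Top, West, Out) and (Bottom, East, Out)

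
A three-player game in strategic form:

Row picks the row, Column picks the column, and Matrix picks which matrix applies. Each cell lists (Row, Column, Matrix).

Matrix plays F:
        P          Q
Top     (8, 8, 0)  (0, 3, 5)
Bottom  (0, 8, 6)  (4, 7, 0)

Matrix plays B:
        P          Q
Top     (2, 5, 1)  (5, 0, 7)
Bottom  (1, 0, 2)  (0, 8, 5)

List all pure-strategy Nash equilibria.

(Top, P, F): Matrix can switch to B (0 → 1). Not NE.
(Top, P, B): Row gets 2, best alternative 1; Column gets 5, best alternative 0; Matrix gets 1, best alternative 0. No profitable deviation — NE.
(Top, Q, F): Row can switch to Bottom (0 → 4). Not NE.
(Top, Q, B): Column can switch to P (0 → 5). Not NE.
(Bottom, P, F): Row can switch to Top (0 → 8). Not NE.
(Bottom, P, B): Row can switch to Top (1 → 2). Not NE.
(Bottom, Q, F): Column can switch to P (7 → 8). Not NE.
(Bottom, Q, B): Row can switch to Top (0 → 5). Not NE.

The unique pure-strategy Nash equilibrium is (Top, P, B).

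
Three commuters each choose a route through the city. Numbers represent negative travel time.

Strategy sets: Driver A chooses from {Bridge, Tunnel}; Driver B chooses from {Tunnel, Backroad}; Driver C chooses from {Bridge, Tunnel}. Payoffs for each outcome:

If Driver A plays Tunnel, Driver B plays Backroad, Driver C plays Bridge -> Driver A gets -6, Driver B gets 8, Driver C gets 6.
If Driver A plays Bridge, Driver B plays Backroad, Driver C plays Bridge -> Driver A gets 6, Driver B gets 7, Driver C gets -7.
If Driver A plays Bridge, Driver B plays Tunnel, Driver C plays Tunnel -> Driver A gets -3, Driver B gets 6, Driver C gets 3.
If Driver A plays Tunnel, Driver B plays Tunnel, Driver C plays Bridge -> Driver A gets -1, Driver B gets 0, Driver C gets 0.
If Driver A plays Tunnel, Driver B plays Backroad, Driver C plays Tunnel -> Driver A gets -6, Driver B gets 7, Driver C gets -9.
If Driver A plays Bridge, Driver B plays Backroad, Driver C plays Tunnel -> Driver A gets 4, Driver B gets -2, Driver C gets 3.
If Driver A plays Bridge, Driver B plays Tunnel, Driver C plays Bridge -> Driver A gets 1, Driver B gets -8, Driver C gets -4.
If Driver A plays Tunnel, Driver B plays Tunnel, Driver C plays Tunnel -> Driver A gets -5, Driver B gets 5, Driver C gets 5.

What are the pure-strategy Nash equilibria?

Pure NE: (Bridge, Tunnel, Tunnel)

Driver A against (Tunnel, Bridge): payoffs 1, -1 → best response Bridge.
Driver A against (Tunnel, Tunnel): payoffs -3, -5 → best response Bridge.
Driver A against (Backroad, Bridge): payoffs 6, -6 → best response Bridge.
Driver A against (Backroad, Tunnel): payoffs 4, -6 → best response Bridge.
Driver B against (Bridge, Bridge): payoffs -8, 7 → best response Backroad.
Driver B against (Bridge, Tunnel): payoffs 6, -2 → best response Tunnel.
Driver B against (Tunnel, Bridge): payoffs 0, 8 → best response Backroad.
Driver B against (Tunnel, Tunnel): payoffs 5, 7 → best response Backroad.
Driver C against (Bridge, Tunnel): payoffs -4, 3 → best response Tunnel.
Driver C against (Bridge, Backroad): payoffs -7, 3 → best response Tunnel.
Driver C against (Tunnel, Tunnel): payoffs 0, 5 → best response Tunnel.
Driver C against (Tunnel, Backroad): payoffs 6, -9 → best response Bridge.
Mutual best responses: (Bridge, Tunnel, Tunnel).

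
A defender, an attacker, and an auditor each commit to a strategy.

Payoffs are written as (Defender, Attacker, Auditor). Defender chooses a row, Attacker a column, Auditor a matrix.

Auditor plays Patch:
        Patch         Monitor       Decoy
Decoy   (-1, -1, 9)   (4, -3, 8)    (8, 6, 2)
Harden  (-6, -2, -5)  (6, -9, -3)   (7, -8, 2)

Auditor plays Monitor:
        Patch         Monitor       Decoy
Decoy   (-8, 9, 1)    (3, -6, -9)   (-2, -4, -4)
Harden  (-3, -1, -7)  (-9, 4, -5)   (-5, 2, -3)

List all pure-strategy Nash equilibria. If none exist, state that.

The unique pure-strategy Nash equilibrium is (Decoy, Decoy, Patch).

(Decoy, Patch, Patch): Attacker can switch to Decoy (-1 → 6). Not NE.
(Decoy, Patch, Monitor): Defender can switch to Harden (-8 → -3). Not NE.
(Decoy, Monitor, Patch): Defender can switch to Harden (4 → 6). Not NE.
(Decoy, Monitor, Monitor): Attacker can switch to Patch (-6 → 9). Not NE.
(Decoy, Decoy, Patch): Defender gets 8, best alternative 7; Attacker gets 6, best alternative -1; Auditor gets 2, best alternative -4. No profitable deviation — NE.
(Decoy, Decoy, Monitor): Attacker can switch to Patch (-4 → 9). Not NE.
(Harden, Patch, Patch): Defender can switch to Decoy (-6 → -1). Not NE.
(Harden, Patch, Monitor): Attacker can switch to Monitor (-1 → 4). Not NE.
(Harden, Monitor, Patch): Attacker can switch to Patch (-9 → -2). Not NE.
(Harden, Monitor, Monitor): Defender can switch to Decoy (-9 → 3). Not NE.
(Harden, Decoy, Patch): Defender can switch to Decoy (7 → 8). Not NE.
(Harden, Decoy, Monitor): Defender can switch to Decoy (-5 → -2). Not NE.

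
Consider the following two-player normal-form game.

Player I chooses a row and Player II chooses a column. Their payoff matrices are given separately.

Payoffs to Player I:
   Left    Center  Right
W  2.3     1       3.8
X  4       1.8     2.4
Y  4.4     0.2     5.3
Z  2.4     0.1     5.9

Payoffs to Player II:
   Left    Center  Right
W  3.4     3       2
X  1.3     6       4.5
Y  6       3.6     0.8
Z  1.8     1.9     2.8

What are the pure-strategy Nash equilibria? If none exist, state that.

Player I against Left: payoffs 2.3, 4, 4.4, 2.4 → best response Y.
Player I against Center: payoffs 1, 1.8, 0.2, 0.1 → best response X.
Player I against Right: payoffs 3.8, 2.4, 5.3, 5.9 → best response Z.
Player II against W: payoffs 3.4, 3, 2 → best response Left.
Player II against X: payoffs 1.3, 6, 4.5 → best response Center.
Player II against Y: payoffs 6, 3.6, 0.8 → best response Left.
Player II against Z: payoffs 1.8, 1.9, 2.8 → best response Right.
Mutual best responses: (X, Center); (Y, Left); (Z, Right).

(X, Center); (Y, Left); (Z, Right)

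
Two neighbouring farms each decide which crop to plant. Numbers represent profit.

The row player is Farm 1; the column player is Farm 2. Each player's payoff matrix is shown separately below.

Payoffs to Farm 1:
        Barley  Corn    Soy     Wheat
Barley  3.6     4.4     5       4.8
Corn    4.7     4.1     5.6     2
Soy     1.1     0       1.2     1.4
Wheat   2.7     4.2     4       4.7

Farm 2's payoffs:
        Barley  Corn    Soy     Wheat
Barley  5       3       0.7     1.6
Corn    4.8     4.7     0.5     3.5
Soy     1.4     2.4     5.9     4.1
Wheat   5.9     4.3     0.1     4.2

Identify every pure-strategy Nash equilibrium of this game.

Farm 1 against Barley: payoffs 3.6, 4.7, 1.1, 2.7 → best response Corn.
Farm 1 against Corn: payoffs 4.4, 4.1, 0, 4.2 → best response Barley.
Farm 1 against Soy: payoffs 5, 5.6, 1.2, 4 → best response Corn.
Farm 1 against Wheat: payoffs 4.8, 2, 1.4, 4.7 → best response Barley.
Farm 2 against Barley: payoffs 5, 3, 0.7, 1.6 → best response Barley.
Farm 2 against Corn: payoffs 4.8, 4.7, 0.5, 3.5 → best response Barley.
Farm 2 against Soy: payoffs 1.4, 2.4, 5.9, 4.1 → best response Soy.
Farm 2 against Wheat: payoffs 5.9, 4.3, 0.1, 4.2 → best response Barley.
Mutual best responses: (Corn, Barley).

(Corn, Barley)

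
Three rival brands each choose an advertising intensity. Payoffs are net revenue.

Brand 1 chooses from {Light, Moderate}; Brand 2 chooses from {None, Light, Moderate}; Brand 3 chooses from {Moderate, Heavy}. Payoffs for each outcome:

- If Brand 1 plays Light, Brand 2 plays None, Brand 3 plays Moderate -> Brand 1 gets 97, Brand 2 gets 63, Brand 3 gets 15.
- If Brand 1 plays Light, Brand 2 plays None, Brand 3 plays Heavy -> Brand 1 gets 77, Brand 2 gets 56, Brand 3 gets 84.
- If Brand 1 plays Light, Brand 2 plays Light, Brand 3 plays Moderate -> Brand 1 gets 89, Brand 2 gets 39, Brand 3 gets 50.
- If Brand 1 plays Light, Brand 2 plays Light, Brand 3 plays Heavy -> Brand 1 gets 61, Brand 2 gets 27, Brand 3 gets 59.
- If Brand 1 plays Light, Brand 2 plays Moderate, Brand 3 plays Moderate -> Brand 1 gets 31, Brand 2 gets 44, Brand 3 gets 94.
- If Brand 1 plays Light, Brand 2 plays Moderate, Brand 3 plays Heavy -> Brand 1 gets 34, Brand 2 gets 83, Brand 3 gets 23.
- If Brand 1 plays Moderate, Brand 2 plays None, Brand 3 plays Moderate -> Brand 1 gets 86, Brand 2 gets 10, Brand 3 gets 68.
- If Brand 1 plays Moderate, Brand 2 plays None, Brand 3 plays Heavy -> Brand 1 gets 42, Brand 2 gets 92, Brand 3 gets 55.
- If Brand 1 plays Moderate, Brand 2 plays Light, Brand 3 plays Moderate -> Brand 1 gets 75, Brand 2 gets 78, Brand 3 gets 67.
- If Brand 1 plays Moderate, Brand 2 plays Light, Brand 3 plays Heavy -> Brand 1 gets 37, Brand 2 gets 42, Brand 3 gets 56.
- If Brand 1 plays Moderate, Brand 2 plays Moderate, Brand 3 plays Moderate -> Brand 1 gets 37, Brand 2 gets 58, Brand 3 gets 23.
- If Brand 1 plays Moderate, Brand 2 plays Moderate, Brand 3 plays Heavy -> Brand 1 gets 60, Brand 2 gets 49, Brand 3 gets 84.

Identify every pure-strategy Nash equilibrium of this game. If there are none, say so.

There is no pure-strategy Nash equilibrium.

Brand 1 against (None, Moderate): payoffs 97, 86 → best response Light.
Brand 1 against (None, Heavy): payoffs 77, 42 → best response Light.
Brand 1 against (Light, Moderate): payoffs 89, 75 → best response Light.
Brand 1 against (Light, Heavy): payoffs 61, 37 → best response Light.
Brand 1 against (Moderate, Moderate): payoffs 31, 37 → best response Moderate.
Brand 1 against (Moderate, Heavy): payoffs 34, 60 → best response Moderate.
Brand 2 against (Light, Moderate): payoffs 63, 39, 44 → best response None.
Brand 2 against (Light, Heavy): payoffs 56, 27, 83 → best response Moderate.
Brand 2 against (Moderate, Moderate): payoffs 10, 78, 58 → best response Light.
Brand 2 against (Moderate, Heavy): payoffs 92, 42, 49 → best response None.
Brand 3 against (Light, None): payoffs 15, 84 → best response Heavy.
Brand 3 against (Light, Light): payoffs 50, 59 → best response Heavy.
Brand 3 against (Light, Moderate): payoffs 94, 23 → best response Moderate.
Brand 3 against (Moderate, None): payoffs 68, 55 → best response Moderate.
Brand 3 against (Moderate, Light): payoffs 67, 56 → best response Moderate.
Brand 3 against (Moderate, Moderate): payoffs 23, 84 → best response Heavy.
No profile is a mutual best response for all players.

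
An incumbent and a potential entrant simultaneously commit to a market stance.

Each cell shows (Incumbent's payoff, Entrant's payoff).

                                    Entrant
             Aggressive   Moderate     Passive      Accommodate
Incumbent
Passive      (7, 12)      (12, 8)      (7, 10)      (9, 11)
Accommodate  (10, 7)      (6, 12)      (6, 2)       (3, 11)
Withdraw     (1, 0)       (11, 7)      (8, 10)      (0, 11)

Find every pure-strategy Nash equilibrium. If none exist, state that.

none

Incumbent against Aggressive: payoffs 7, 10, 1 → best response Accommodate.
Incumbent against Moderate: payoffs 12, 6, 11 → best response Passive.
Incumbent against Passive: payoffs 7, 6, 8 → best response Withdraw.
Incumbent against Accommodate: payoffs 9, 3, 0 → best response Passive.
Entrant against Passive: payoffs 12, 8, 10, 11 → best response Aggressive.
Entrant against Accommodate: payoffs 7, 12, 2, 11 → best response Moderate.
Entrant against Withdraw: payoffs 0, 7, 10, 11 → best response Accommodate.
No profile is a mutual best response for all players.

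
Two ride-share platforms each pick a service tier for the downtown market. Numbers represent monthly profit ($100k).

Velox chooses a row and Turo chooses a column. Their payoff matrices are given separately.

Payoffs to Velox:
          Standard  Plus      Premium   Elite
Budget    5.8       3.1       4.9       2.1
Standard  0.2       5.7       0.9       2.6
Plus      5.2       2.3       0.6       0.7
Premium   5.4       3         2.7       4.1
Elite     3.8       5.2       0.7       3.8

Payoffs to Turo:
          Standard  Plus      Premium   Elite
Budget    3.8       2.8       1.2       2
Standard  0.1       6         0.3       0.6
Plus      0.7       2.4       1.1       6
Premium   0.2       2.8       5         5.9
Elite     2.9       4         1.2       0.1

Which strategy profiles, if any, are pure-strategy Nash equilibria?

The pure Nash equilibria are (Budget, Standard); (Standard, Plus); (Premium, Elite).

(Budget, Standard): Velox gets 5.8, best alternative 5.4; Turo gets 3.8, best alternative 2.8. No profitable deviation — NE.
(Budget, Plus): Velox can switch to Standard (3.1 → 5.7). Not NE.
(Budget, Premium): Turo can switch to Standard (1.2 → 3.8). Not NE.
(Budget, Elite): Velox can switch to Standard (2.1 → 2.6). Not NE.
(Standard, Standard): Velox can switch to Budget (0.2 → 5.8). Not NE.
(Standard, Plus): Velox gets 5.7, best alternative 5.2; Turo gets 6, best alternative 0.6. No profitable deviation — NE.
(Standard, Premium): Velox can switch to Budget (0.9 → 4.9). Not NE.
(Standard, Elite): Velox can switch to Premium (2.6 → 4.1). Not NE.
(Plus, Standard): Velox can switch to Budget (5.2 → 5.8). Not NE.
(Plus, Plus): Velox can switch to Budget (2.3 → 3.1). Not NE.
(Plus, Premium): Velox can switch to Budget (0.6 → 4.9). Not NE.
(Plus, Elite): Velox can switch to Budget (0.7 → 2.1). Not NE.
(Premium, Standard): Velox can switch to Budget (5.4 → 5.8). Not NE.
(Premium, Plus): Velox can switch to Budget (3 → 3.1). Not NE.
(Premium, Elite): Velox gets 4.1, best alternative 3.8; Turo gets 5.9, best alternative 5. No profitable deviation — NE.
(The remaining 5 profiles each have a profitable deviation by the same check.)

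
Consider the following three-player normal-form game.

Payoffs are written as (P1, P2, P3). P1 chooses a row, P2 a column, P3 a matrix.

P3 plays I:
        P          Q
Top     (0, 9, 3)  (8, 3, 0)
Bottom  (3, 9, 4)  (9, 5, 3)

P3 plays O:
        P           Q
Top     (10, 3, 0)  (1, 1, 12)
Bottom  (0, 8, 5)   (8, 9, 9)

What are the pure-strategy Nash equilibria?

The unique pure-strategy Nash equilibrium is (Bottom, Q, O).

P1 against (P, I): payoffs 0, 3 → best response Bottom.
P1 against (P, O): payoffs 10, 0 → best response Top.
P1 against (Q, I): payoffs 8, 9 → best response Bottom.
P1 against (Q, O): payoffs 1, 8 → best response Bottom.
P2 against (Top, I): payoffs 9, 3 → best response P.
P2 against (Top, O): payoffs 3, 1 → best response P.
P2 against (Bottom, I): payoffs 9, 5 → best response P.
P2 against (Bottom, O): payoffs 8, 9 → best response Q.
P3 against (Top, P): payoffs 3, 0 → best response I.
P3 against (Top, Q): payoffs 0, 12 → best response O.
P3 against (Bottom, P): payoffs 4, 5 → best response O.
P3 against (Bottom, Q): payoffs 3, 9 → best response O.
Mutual best responses: (Bottom, Q, O).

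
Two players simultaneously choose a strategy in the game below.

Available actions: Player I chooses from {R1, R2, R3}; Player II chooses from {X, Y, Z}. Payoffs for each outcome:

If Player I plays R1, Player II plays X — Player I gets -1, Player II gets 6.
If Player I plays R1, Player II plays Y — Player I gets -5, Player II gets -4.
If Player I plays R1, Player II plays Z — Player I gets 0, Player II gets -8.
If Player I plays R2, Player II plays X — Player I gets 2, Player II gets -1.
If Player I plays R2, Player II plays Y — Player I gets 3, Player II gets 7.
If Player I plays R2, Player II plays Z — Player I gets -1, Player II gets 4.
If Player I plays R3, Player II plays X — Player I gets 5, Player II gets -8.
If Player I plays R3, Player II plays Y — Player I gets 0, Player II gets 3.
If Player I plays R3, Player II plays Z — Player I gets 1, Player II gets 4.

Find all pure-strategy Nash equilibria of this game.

(R2, Y) and (R3, Z)

Player I against X: payoffs -1, 2, 5 → best response R3.
Player I against Y: payoffs -5, 3, 0 → best response R2.
Player I against Z: payoffs 0, -1, 1 → best response R3.
Player II against R1: payoffs 6, -4, -8 → best response X.
Player II against R2: payoffs -1, 7, 4 → best response Y.
Player II against R3: payoffs -8, 3, 4 → best response Z.
Mutual best responses: (R2, Y); (R3, Z).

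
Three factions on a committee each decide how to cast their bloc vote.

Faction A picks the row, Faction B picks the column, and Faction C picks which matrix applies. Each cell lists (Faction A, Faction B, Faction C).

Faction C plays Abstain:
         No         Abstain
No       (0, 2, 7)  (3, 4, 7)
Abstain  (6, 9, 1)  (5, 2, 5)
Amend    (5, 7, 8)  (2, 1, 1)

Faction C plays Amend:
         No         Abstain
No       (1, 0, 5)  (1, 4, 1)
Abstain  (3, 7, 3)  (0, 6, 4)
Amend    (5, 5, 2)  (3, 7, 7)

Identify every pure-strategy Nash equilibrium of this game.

Faction A against (No, Abstain): payoffs 0, 6, 5 → best response Abstain.
Faction A against (No, Amend): payoffs 1, 3, 5 → best response Amend.
Faction A against (Abstain, Abstain): payoffs 3, 5, 2 → best response Abstain.
Faction A against (Abstain, Amend): payoffs 1, 0, 3 → best response Amend.
Faction B against (No, Abstain): payoffs 2, 4 → best response Abstain.
Faction B against (No, Amend): payoffs 0, 4 → best response Abstain.
Faction B against (Abstain, Abstain): payoffs 9, 2 → best response No.
Faction B against (Abstain, Amend): payoffs 7, 6 → best response No.
Faction B against (Amend, Abstain): payoffs 7, 1 → best response No.
Faction B against (Amend, Amend): payoffs 5, 7 → best response Abstain.
Faction C against (No, No): payoffs 7, 5 → best response Abstain.
Faction C against (No, Abstain): payoffs 7, 1 → best response Abstain.
Faction C against (Abstain, No): payoffs 1, 3 → best response Amend.
Faction C against (Abstain, Abstain): payoffs 5, 4 → best response Abstain.
Faction C against (Amend, No): payoffs 8, 2 → best response Abstain.
Faction C against (Amend, Abstain): payoffs 1, 7 → best response Amend.
Mutual best responses: (Amend, Abstain, Amend).

(Amend, Abstain, Amend)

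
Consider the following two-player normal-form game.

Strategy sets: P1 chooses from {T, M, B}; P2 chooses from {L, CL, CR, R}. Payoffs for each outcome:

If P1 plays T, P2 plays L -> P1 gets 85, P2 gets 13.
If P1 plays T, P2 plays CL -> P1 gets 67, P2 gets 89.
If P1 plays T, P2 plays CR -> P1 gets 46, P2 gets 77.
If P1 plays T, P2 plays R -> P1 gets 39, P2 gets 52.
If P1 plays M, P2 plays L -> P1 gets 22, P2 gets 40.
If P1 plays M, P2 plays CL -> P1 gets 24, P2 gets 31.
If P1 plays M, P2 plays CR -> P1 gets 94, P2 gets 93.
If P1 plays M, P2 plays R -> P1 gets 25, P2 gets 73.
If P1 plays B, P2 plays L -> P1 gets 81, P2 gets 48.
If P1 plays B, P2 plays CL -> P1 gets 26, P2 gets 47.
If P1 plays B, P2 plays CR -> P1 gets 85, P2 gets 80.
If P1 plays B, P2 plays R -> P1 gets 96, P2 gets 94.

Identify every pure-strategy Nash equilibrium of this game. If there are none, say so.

For each strategy profile, look for a profitable unilateral deviation.
(T, L): P2 can switch to CL (13 → 89). Not NE.
(T, CL): P1 gets 67, best alternative 26; P2 gets 89, best alternative 77. No profitable deviation — NE.
(T, CR): P1 can switch to M (46 → 94). Not NE.
(T, R): P1 can switch to B (39 → 96). Not NE.
(M, L): P1 can switch to T (22 → 85). Not NE.
(M, CL): P1 can switch to T (24 → 67). Not NE.
(M, CR): P1 gets 94, best alternative 85; P2 gets 93, best alternative 73. No profitable deviation — NE.
(M, R): P1 can switch to T (25 → 39). Not NE.
(B, R): P1 gets 96, best alternative 39; P2 gets 94, best alternative 80. No profitable deviation — NE.
(The remaining 3 profiles each have a profitable deviation by the same check.)

(T, CL), (M, CR), (B, R)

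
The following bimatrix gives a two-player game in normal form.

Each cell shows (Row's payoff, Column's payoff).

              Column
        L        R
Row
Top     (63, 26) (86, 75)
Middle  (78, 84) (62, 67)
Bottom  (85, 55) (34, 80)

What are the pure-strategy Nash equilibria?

(Top, L): Row can switch to Middle (63 → 78). Not NE.
(Top, R): Row gets 86, best alternative 62; Column gets 75, best alternative 26. No profitable deviation — NE.
(Middle, L): Row can switch to Bottom (78 → 85). Not NE.
(Middle, R): Row can switch to Top (62 → 86). Not NE.
(Bottom, L): Column can switch to R (55 → 80). Not NE.
(Bottom, R): Row can switch to Top (34 → 86). Not NE.

Pure NE: (Top, R)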